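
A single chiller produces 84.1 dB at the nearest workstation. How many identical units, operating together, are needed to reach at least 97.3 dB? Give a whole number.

The shortfall is 97.3 − 84.1 = 13.2 dB, and N units add 10·log₁₀ N, so need 10·log₁₀ N ≥ 13.2.
N ≥ 10^(13.2/10) = 20.893, so N = 21.

21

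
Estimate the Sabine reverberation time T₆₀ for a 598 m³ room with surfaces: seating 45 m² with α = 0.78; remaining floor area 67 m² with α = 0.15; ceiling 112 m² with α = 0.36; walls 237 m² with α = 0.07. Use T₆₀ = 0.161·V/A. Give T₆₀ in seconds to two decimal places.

0.94 s

A = Σ Sᵢαᵢ = 45·0.78 + 67·0.15 + 112·0.36 + 237·0.07 = 102.06 m².
T₆₀ = 0.161 × 598 / 102.06 = 0.943 s.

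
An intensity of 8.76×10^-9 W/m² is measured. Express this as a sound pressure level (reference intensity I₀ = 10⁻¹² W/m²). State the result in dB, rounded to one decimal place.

39.4 dB

L = 10·log₁₀(I/I₀) = 10·log₁₀(8.76×10^-9/10⁻¹²) = 10·log₁₀(8.76×10^3).
L = 10·(0.9425 + 3) = 39.43 dB.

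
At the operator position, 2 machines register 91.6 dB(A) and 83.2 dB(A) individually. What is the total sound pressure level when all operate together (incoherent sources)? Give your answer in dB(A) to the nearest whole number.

92 dB(A)

For uncorrelated sources the intensities add, so convert each level to linear form, sum, and take 10·log₁₀ of the total.
Σ 10^(L/10) = 10^(91.6/10) + 10^(83.2/10) = 1.654e+09.
L_total = 10·log₁₀(1.654e+09) = 92.19 dB(A).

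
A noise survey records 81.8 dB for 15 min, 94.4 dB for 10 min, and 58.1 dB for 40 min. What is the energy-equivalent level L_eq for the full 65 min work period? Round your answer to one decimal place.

L_eq = 10·log₁₀[(1/T)·Σ tᵢ·10^(Lᵢ/10)] with T = 65 min.
Σ tᵢ·10^(Lᵢ/10) = 15·10^(81.8/10) + 10·10^(94.4/10) + 40·10^(58.1/10) = 2.984e+10.
L_eq = 10·log₁₀(2.984e+10/65) = 86.62 dB.

86.6 dB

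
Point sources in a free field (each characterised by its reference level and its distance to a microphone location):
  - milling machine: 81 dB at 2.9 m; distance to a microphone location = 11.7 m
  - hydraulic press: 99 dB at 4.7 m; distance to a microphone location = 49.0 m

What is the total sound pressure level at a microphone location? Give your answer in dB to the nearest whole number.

79 dB

Apply inverse-square spreading to bring every level to the receiver, then sum 10^(L/10).
milling machine: 81 − 20·log₁₀(11.7/2.9) = 81 − 12.12 = 68.88 dB.
hydraulic press: 99 − 20·log₁₀(49.0/4.7) = 99 − 20.36 = 78.64 dB.
Σ 10^(L/10) = 8.082e+07 → L_total = 10·log₁₀(8.082e+07) = 79.07 dB.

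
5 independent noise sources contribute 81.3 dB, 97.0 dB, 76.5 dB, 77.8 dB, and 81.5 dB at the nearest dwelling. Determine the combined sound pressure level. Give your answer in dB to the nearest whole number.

97 dB

Incoherent sources combine by intensity addition: L_total = 10·log₁₀(Σ 10^(L_i/10)).
Σ 10^(L/10) = 10^(81.3/10) + 10^(97.0/10) + 10^(76.5/10) + 10^(77.8/10) + 10^(81.5/10) = 5.393e+09.
L_total = 10·log₁₀(5.393e+09) = 97.32 dB.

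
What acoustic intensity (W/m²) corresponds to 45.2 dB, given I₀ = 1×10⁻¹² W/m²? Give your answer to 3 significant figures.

3.31e-08 W/m²

I = I₀·10^(L/10) = 10⁻¹² × 10^(45.2/10) = 10^(-7.480).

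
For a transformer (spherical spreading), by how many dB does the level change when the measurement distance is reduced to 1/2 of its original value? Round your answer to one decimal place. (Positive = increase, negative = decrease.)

+6.0 dB

Point-source spreading: ΔL = −20·log₁₀(r₂/r₁).
ΔL = −20·log₁₀(0.5) = +6.02 dB.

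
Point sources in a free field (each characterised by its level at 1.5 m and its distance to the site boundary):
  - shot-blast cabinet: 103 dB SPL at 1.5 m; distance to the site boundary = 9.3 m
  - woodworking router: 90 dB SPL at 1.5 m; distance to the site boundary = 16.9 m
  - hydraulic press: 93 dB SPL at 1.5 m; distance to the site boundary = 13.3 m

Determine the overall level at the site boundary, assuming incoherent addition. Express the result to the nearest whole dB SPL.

Apply inverse-square spreading to bring every level to the receiver, then sum 10^(L/10).
shot-blast cabinet: 103 − 20·log₁₀(9.3/1.5) = 103 − 15.85 = 87.15 dB SPL.
woodworking router: 90 − 20·log₁₀(16.9/1.5) = 90 − 21.04 = 68.96 dB SPL.
hydraulic press: 93 − 20·log₁₀(13.3/1.5) = 93 − 18.96 = 74.04 dB SPL.
Σ 10^(L/10) = 5.523e+08 → L_total = 10·log₁₀(5.523e+08) = 87.42 dB SPL.

87 dB SPL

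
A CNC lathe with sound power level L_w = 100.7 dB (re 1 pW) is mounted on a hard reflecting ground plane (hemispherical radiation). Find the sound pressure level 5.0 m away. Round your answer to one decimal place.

Free-field hemispherical radiation: L_p = L_w − 10·log₁₀(2π·r²), r = 5.0 m.
2π·r² = 157.1 m², 10·log₁₀ of that is 21.961 dB.
L_p = 100.7 − 21.961 = 78.74 dB.

78.7 dB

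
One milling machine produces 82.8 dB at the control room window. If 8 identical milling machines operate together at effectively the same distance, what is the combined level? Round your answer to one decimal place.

91.8 dB

N identical incoherent sources raise the level by 10·log₁₀ N.
L_total = 82.8 + 10·log₁₀(8) = 82.8 + 9.031 = 91.83 dB.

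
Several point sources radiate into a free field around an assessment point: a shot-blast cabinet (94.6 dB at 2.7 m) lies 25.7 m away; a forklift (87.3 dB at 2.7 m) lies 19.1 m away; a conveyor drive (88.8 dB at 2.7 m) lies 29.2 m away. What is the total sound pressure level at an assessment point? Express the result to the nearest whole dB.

First find each source's level at the receiver (point-source: −20·log₁₀(r/r_ref)), then combine on an intensity basis.
shot-blast cabinet: 94.6 − 20·log₁₀(25.7/2.7) = 94.6 − 19.57 = 75.03 dB.
forklift: 87.3 − 20·log₁₀(19.1/2.7) = 87.3 − 16.99 = 70.31 dB.
conveyor drive: 88.8 − 20·log₁₀(29.2/2.7) = 88.8 − 20.68 = 68.12 dB.
Σ 10^(L/10) = 4.905e+07 → L_total = 10·log₁₀(4.905e+07) = 76.91 dB.

77 dB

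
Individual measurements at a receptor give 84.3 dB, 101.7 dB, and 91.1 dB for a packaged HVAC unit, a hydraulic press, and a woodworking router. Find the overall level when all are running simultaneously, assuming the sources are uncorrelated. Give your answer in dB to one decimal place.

For uncorrelated sources the intensities add, so convert each level to linear form, sum, and take 10·log₁₀ of the total.
Σ 10^(L/10) = 10^(84.3/10) + 10^(101.7/10) + 10^(91.1/10) = 1.635e+10.
L_total = 10·log₁₀(1.635e+10) = 102.13 dB.

102.1 dB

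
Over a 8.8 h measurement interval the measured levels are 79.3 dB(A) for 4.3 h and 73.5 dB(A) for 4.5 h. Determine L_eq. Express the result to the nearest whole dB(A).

The energy average is taken in the linear domain: L_eq = 10·log₁₀[(Σ tᵢ·10^(Lᵢ/10))/T], T = 8.8 h.
Σ tᵢ·10^(Lᵢ/10) = 4.3·10^(79.3/10) + 4.5·10^(73.5/10) = 4.667e+08.
L_eq = 10·log₁₀(4.667e+08/8.8) = 77.25 dB(A).

77 dB(A)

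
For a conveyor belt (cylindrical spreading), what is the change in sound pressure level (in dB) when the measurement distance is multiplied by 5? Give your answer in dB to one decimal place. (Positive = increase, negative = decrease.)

-7.0 dB

Line-source spreading: ΔL = −10·log₁₀(r₂/r₁).
ΔL = −10·log₁₀(5) = -6.99 dB.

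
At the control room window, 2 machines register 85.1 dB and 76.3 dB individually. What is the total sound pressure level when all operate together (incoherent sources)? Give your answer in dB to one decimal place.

85.6 dB

Incoherent sources combine by intensity addition: L_total = 10·log₁₀(Σ 10^(L_i/10)).
Σ 10^(L/10) = 10^(85.1/10) + 10^(76.3/10) = 3.663e+08.
L_total = 10·log₁₀(3.663e+08) = 85.64 dB.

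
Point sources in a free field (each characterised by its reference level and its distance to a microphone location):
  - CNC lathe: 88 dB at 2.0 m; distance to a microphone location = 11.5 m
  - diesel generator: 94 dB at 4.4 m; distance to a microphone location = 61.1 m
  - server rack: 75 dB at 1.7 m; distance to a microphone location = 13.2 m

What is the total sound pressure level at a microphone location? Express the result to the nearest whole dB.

First find each source's level at the receiver (point-source: −20·log₁₀(r/r_ref)), then combine on an intensity basis.
CNC lathe: 88 − 20·log₁₀(11.5/2.0) = 88 − 15.19 = 72.81 dB.
diesel generator: 94 − 20·log₁₀(61.1/4.4) = 94 − 22.85 = 71.15 dB.
server rack: 75 − 20·log₁₀(13.2/1.7) = 75 − 17.80 = 57.20 dB.
Σ 10^(L/10) = 3.263e+07 → L_total = 10·log₁₀(3.263e+07) = 75.14 dB.

75 dB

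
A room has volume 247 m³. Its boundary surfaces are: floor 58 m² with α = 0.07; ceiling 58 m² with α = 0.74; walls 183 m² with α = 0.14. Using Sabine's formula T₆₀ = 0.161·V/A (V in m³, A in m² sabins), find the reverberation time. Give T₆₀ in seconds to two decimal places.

A = Σ Sᵢαᵢ = 58·0.07 + 58·0.74 + 183·0.14 = 72.60 m².
T₆₀ = 0.161·V/A = 0.161·247/72.60 = 0.548 s.

0.55 s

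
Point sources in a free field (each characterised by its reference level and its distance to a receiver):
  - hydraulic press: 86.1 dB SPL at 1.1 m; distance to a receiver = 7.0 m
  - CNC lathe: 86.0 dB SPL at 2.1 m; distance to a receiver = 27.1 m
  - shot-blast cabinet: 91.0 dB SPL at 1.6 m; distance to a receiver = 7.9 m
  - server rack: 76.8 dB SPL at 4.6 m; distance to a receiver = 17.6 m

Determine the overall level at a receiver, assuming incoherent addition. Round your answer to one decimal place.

78.3 dB SPL

Propagate each source to the receiver with L = L_ref − 20·log₁₀(r/r_ref), then add intensities.
hydraulic press: 86.1 − 20·log₁₀(7.0/1.1) = 86.1 − 16.07 = 70.03 dB SPL.
CNC lathe: 86.0 − 20·log₁₀(27.1/2.1) = 86.0 − 22.21 = 63.79 dB SPL.
shot-blast cabinet: 91.0 − 20·log₁₀(7.9/1.6) = 91.0 − 13.87 = 77.13 dB SPL.
server rack: 76.8 − 20·log₁₀(17.6/4.6) = 76.8 − 11.66 = 65.14 dB SPL.
Σ 10^(L/10) = 6.736e+07 → L_total = 10·log₁₀(6.736e+07) = 78.28 dB SPL.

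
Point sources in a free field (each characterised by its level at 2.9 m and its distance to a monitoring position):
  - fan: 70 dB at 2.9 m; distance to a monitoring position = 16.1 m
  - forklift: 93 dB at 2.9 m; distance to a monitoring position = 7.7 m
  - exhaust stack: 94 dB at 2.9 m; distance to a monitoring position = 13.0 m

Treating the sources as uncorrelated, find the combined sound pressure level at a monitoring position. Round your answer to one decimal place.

86.1 dB

Propagate each source to the receiver with L = L_ref − 20·log₁₀(r/r_ref), then add intensities.
fan: 70 − 20·log₁₀(16.1/2.9) = 70 − 14.89 = 55.11 dB.
forklift: 93 − 20·log₁₀(7.7/2.9) = 93 − 8.48 = 84.52 dB.
exhaust stack: 94 − 20·log₁₀(13.0/2.9) = 94 − 13.03 = 80.97 dB.
Σ 10^(L/10) = 4.083e+08 → L_total = 10·log₁₀(4.083e+08) = 86.11 dB.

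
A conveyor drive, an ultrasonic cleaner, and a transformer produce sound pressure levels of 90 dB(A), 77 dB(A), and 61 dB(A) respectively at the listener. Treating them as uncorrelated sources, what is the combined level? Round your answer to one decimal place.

Incoherent sources combine by intensity addition: L_total = 10·log₁₀(Σ 10^(L_i/10)).
Σ 10^(L/10) = 10^(90/10) + 10^(77/10) + 10^(61/10) = 1.051e+09.
L_total = 10·log₁₀(1.051e+09) = 90.22 dB(A).

90.2 dB(A)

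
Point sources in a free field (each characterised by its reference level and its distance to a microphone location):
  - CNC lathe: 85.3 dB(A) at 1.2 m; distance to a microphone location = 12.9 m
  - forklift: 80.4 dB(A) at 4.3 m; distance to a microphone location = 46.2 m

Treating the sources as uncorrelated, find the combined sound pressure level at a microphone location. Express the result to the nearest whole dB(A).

66 dB(A)

First find each source's level at the receiver (point-source: −20·log₁₀(r/r_ref)), then combine on an intensity basis.
CNC lathe: 85.3 − 20·log₁₀(12.9/1.2) = 85.3 − 20.63 = 64.67 dB(A).
forklift: 80.4 − 20·log₁₀(46.2/4.3) = 80.4 − 20.62 = 59.78 dB(A).
Σ 10^(L/10) = 3.882e+06 → L_total = 10·log₁₀(3.882e+06) = 65.89 dB(A).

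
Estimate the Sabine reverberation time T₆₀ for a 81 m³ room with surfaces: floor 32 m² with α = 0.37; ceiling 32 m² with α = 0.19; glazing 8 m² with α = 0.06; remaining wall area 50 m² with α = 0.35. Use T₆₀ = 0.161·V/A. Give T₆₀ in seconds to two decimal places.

A = Σ Sᵢαᵢ = 32·0.37 + 32·0.19 + 8·0.06 + 50·0.35 = 35.90 m².
T₆₀ = 0.161 × 81 / 35.90 = 0.363 s.

0.36 s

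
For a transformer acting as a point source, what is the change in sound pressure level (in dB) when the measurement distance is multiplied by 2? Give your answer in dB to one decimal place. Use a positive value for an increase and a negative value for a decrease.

-6.0 dB

With spherical spreading the level changes by −20·log₁₀(r₂/r₁).
ΔL = −20·log₁₀(2) = -6.02 dB.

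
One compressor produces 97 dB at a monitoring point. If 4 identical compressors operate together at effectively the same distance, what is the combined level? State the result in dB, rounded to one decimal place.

L_total = L₁ + 10·log₁₀ N for N identical incoherent sources.
L_total = 97 + 10·log₁₀(4) = 97 + 6.021 = 103.02 dB.

103.0 dB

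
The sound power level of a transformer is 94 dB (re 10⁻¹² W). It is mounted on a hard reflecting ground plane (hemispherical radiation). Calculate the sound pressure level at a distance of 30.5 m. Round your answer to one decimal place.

56.3 dB

Free-field hemispherical radiation: L_p = L_w − 10·log₁₀(2π·r²), r = 30.5 m.
2π·r² = 5845 m², 10·log₁₀ of that is 37.668 dB.
L_p = 94 − 37.668 = 56.33 dB.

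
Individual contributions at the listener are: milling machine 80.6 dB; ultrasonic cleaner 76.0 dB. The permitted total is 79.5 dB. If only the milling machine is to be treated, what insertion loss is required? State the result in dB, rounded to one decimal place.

The untreated sources together contribute 10^(76.0/10) = 3.981e+07, i.e. 76.00 dB.
The limit corresponds to 10^(79.5/10) = 8.913e+07; subtracting the fixed part leaves 4.931e+07 for the milling machine, i.e. 76.93 dB.
So the milling machine must be reduced from 80.6 to 76.93 dB: IL = 3.67 dB.

3.7 dB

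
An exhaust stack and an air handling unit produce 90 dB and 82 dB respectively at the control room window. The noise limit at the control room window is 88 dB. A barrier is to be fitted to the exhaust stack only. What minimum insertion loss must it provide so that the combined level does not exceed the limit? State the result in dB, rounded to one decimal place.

3.3 dB

Fixed contribution from the other source: Σ 10^(L/10) = 10^(82/10) = 1.585e+08 (82.00 dB).
The limit corresponds to 10^(88/10) = 6.310e+08; subtracting the fixed part leaves 4.725e+08 for the exhaust stack, i.e. 86.74 dB.
Required insertion loss = 90 − 86.74 = 3.26 dB.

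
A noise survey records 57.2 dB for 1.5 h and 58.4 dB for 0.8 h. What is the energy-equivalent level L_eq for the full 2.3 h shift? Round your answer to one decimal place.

57.7 dB

L_eq = 10·log₁₀[(1/T)·Σ tᵢ·10^(Lᵢ/10)] with T = 2.3 h.
Σ tᵢ·10^(Lᵢ/10) = 1.5·10^(57.2/10) + 0.8·10^(58.4/10) = 1.341e+06.
L_eq = 10·log₁₀(1.341e+06/2.3) = 57.66 dB.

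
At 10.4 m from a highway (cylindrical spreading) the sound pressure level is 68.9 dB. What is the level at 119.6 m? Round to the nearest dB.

For a line source, L₂ = L₁ − 10·log₁₀(r₂/r₁).
L₂ = 68.9 − 10·log₁₀(119.6/10.4) = 68.9 − 10.607 = 58.29 dB.

58 dB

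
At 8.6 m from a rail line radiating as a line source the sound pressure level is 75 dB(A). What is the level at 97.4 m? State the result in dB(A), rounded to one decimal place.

64.5 dB(A)

For a line source, L₂ = L₁ − 10·log₁₀(r₂/r₁).
L₂ = 75 − 10·log₁₀(97.4/8.6) = 75 − 10.541 = 64.46 dB(A).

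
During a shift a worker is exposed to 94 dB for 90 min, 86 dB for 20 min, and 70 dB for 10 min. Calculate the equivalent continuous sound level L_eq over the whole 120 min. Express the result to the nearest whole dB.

The energy average is taken in the linear domain: L_eq = 10·log₁₀[(Σ tᵢ·10^(Lᵢ/10))/T], T = 120 min.
Σ tᵢ·10^(Lᵢ/10) = 90·10^(94/10) + 20·10^(86/10) + 10·10^(70/10) = 2.341e+11.
L_eq = 10·log₁₀(2.341e+11/120) = 92.90 dB.

93 dB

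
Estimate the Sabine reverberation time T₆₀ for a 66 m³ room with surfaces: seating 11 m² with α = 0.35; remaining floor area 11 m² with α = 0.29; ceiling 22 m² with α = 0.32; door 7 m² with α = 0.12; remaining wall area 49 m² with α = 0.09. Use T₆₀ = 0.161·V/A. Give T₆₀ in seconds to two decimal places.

0.55 s

A = Σ Sᵢαᵢ = 11·0.35 + 11·0.29 + 22·0.32 + 7·0.12 + 49·0.09 = 19.33 m².
T₆₀ = 0.161 × 66 / 19.33 = 0.550 s.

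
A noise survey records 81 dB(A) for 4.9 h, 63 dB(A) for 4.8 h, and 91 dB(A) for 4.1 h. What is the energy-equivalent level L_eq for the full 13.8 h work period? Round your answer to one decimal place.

86.2 dB(A)

L_eq = 10·log₁₀[(1/T)·Σ tᵢ·10^(Lᵢ/10)] with T = 13.8 h.
Σ tᵢ·10^(Lᵢ/10) = 4.9·10^(81/10) + 4.8·10^(63/10) + 4.1·10^(91/10) = 5.788e+09.
L_eq = 10·log₁₀(5.788e+09/13.8) = 86.23 dB(A).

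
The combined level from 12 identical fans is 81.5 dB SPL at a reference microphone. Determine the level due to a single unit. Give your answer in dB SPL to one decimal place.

70.7 dB SPL

For N identical incoherent sources L_total = L₁ + 10·log₁₀ N, so L₁ = 81.5 − 10·log₁₀(12) = 81.5 − 10.792.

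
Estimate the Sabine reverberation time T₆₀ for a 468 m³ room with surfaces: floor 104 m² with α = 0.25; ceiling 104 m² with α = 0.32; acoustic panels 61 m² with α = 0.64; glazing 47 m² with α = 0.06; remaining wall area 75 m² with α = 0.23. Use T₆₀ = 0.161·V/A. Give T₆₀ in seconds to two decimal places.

0.64 s

Total absorption A = 104·0.25 + 104·0.32 + 61·0.64 + 47·0.06 + 75·0.23 = 118.39 m² sabins.
T₆₀ = 0.161·V/A = 0.161·468/118.39 = 0.636 s.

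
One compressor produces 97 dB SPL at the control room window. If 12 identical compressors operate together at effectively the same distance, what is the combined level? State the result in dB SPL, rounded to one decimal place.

107.8 dB SPL

N identical incoherent sources raise the level by 10·log₁₀ N.
L_total = 97 + 10·log₁₀(12) = 97 + 10.792 = 107.79 dB SPL.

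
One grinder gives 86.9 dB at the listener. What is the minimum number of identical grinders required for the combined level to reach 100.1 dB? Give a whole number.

21

Need L₁ + 10·log₁₀ N ≥ 100.1, i.e. log₁₀ N ≥ 1.32.
N ≥ 10^(13.2/10) = 20.893, so N = 21.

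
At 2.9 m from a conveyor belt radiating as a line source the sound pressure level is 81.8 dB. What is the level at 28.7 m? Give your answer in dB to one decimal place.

71.8 dB

Cylindrical spreading from a line source gives a 10·log₁₀(r₂/r₁) drop.
L₂ = 81.8 − 10·log₁₀(28.7/2.9) = 81.8 − 9.955 = 71.85 dB.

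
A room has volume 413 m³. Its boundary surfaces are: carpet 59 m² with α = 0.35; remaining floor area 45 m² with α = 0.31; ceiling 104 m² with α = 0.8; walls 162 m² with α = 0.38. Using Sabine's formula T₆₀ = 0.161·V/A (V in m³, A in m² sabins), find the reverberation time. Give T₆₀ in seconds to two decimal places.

0.37 s

Total absorption A = 59·0.35 + 45·0.31 + 104·0.8 + 162·0.38 = 179.36 m² sabins.
T₆₀ = 0.161·V/A = 0.161·413/179.36 = 0.371 s.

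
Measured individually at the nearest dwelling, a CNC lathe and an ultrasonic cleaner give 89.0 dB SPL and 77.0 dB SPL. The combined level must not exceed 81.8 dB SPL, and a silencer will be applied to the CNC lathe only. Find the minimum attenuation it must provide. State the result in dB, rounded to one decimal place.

8.9 dB

The untreated sources together contribute 10^(77.0/10) = 5.012e+07, i.e. 77.00 dB SPL.
The limit corresponds to 10^(81.8/10) = 1.514e+08; subtracting the fixed part leaves 1.012e+08 for the CNC lathe, i.e. 80.05 dB SPL.
So the CNC lathe must be reduced from 89.0 to 80.05 dB SPL: IL = 8.95 dB.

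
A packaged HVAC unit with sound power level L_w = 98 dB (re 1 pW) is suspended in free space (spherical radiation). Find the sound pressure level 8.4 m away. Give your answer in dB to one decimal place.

68.5 dB

The power spreads over a sphere of area 4π·r², so L_p = L_w − 10·log₁₀(4π·r²).
4π·r² = 886.7 m², 10·log₁₀ of that is 29.478 dB.
L_p = 98 − 29.478 = 68.52 dB.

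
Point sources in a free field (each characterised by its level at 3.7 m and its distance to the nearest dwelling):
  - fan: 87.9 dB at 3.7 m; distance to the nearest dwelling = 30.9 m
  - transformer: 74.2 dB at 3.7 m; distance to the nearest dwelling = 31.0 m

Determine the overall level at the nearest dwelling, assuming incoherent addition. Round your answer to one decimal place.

69.6 dB

Apply inverse-square spreading to bring every level to the receiver, then sum 10^(L/10).
fan: 87.9 − 20·log₁₀(30.9/3.7) = 87.9 − 18.44 = 69.46 dB.
transformer: 74.2 − 20·log₁₀(31.0/3.7) = 74.2 − 18.46 = 55.74 dB.
Σ 10^(L/10) = 9.215e+06 → L_total = 10·log₁₀(9.215e+06) = 69.65 dB.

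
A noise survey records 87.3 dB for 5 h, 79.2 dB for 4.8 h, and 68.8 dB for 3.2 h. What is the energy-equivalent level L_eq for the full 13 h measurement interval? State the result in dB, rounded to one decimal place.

83.8 dB

L_eq = 10·log₁₀[(1/T)·Σ tᵢ·10^(Lᵢ/10)] with T = 13 h.
Σ tᵢ·10^(Lᵢ/10) = 5·10^(87.3/10) + 4.8·10^(79.2/10) + 3.2·10^(68.8/10) = 3.109e+09.
L_eq = 10·log₁₀(3.109e+09/13) = 83.79 dB.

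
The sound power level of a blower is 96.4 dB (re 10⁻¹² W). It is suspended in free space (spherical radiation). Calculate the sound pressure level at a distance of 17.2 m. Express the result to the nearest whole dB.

The power spreads over a sphere of area 4π·r², so L_p = L_w − 10·log₁₀(4π·r²).
4π·r² = 3718 m², 10·log₁₀ of that is 35.703 dB.
L_p = 96.4 − 35.703 = 60.70 dB.

61 dB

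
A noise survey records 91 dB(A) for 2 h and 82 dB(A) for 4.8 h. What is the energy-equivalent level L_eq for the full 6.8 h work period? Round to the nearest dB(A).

Weight each interval's intensity by its duration and average over T = 6.8 h:
Σ tᵢ·10^(Lᵢ/10) = 2·10^(91/10) + 4.8·10^(82/10) = 3.279e+09.
L_eq = 10·log₁₀(3.279e+09/6.8) = 86.83 dB(A).

87 dB(A)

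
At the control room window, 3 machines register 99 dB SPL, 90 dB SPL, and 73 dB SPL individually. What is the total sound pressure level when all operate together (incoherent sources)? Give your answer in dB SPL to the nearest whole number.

Incoherent sources combine by intensity addition: L_total = 10·log₁₀(Σ 10^(L_i/10)).
Σ 10^(L/10) = 10^(99/10) + 10^(90/10) + 10^(73/10) = 8.963e+09.
L_total = 10·log₁₀(8.963e+09) = 99.52 dB SPL.

100 dB SPL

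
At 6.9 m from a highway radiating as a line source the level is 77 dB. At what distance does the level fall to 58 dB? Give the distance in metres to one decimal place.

For a line source L₁ − L₂ = 10·log₁₀(r₂/r₁), so r₂ = r₁·10^((L₁−L₂)/10).
r₂ = 6.9·10^((77−58)/10) = 6.9·10^(19.0/10) = 548.09 m.

548.1 m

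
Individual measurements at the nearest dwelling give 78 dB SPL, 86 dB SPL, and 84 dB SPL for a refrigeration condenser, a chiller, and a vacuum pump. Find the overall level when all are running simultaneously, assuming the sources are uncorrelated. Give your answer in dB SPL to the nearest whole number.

89 dB SPL

Incoherent sources combine by intensity addition: L_total = 10·log₁₀(Σ 10^(L_i/10)).
Σ 10^(L/10) = 10^(78/10) + 10^(86/10) + 10^(84/10) = 7.124e+08.
L_total = 10·log₁₀(7.124e+08) = 88.53 dB SPL.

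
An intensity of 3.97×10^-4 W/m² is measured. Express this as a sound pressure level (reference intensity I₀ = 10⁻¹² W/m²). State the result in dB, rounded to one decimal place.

L = 10·log₁₀(I/I₀) = 10·log₁₀(3.97×10^-4/10⁻¹²) = 10·log₁₀(3.97×10^8).
L = 10·(0.5988 + 8) = 85.99 dB.

86.0 dB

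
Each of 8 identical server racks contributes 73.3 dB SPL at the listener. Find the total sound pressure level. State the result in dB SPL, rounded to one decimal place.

L_total = L₁ + 10·log₁₀ N for N identical incoherent sources.
L_total = 73.3 + 10·log₁₀(8) = 73.3 + 9.031 = 82.33 dB SPL.

82.3 dB SPL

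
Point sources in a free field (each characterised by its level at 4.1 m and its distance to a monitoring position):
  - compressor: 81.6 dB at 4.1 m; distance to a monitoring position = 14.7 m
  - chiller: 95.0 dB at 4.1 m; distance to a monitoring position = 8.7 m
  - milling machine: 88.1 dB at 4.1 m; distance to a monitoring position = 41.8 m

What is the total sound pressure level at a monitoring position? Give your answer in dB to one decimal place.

88.6 dB

First find each source's level at the receiver (point-source: −20·log₁₀(r/r_ref)), then combine on an intensity basis.
compressor: 81.6 − 20·log₁₀(14.7/4.1) = 81.6 − 11.09 = 70.51 dB.
chiller: 95.0 − 20·log₁₀(8.7/4.1) = 95.0 − 6.53 = 88.47 dB.
milling machine: 88.1 − 20·log₁₀(41.8/4.1) = 88.1 − 20.17 = 67.93 dB.
Σ 10^(L/10) = 7.198e+08 → L_total = 10·log₁₀(7.198e+08) = 88.57 dB.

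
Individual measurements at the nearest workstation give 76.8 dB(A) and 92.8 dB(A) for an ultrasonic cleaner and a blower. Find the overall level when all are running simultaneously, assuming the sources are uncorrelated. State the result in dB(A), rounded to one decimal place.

92.9 dB(A)

Incoherent sources combine by intensity addition: L_total = 10·log₁₀(Σ 10^(L_i/10)).
Σ 10^(L/10) = 10^(76.8/10) + 10^(92.8/10) = 1.953e+09.
L_total = 10·log₁₀(1.953e+09) = 92.91 dB(A).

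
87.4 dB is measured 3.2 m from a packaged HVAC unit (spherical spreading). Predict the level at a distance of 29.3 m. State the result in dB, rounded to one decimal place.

68.2 dB

For a point source, L₂ = L₁ − 20·log₁₀(r₂/r₁).
L₂ = 87.4 − 20·log₁₀(29.3/3.2) = 87.4 − 19.234 = 68.17 dB.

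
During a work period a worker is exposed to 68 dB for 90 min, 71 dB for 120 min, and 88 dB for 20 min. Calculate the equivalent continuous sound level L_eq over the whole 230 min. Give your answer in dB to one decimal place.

78.1 dB

L_eq = 10·log₁₀[(1/T)·Σ tᵢ·10^(Lᵢ/10)] with T = 230 min.
Σ tᵢ·10^(Lᵢ/10) = 90·10^(68/10) + 120·10^(71/10) + 20·10^(88/10) = 1.470e+10.
L_eq = 10·log₁₀(1.470e+10/230) = 78.06 dB.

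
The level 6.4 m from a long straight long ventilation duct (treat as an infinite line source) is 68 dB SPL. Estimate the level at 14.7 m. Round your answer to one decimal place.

64.4 dB SPL

Cylindrical spreading from a line source gives a 10·log₁₀(r₂/r₁) drop.
L₂ = 68 − 10·log₁₀(14.7/6.4) = 68 − 3.611 = 64.39 dB SPL.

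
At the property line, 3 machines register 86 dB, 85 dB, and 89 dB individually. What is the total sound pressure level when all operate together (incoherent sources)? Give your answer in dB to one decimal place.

For uncorrelated sources the intensities add, so convert each level to linear form, sum, and take 10·log₁₀ of the total.
Σ 10^(L/10) = 10^(86/10) + 10^(85/10) + 10^(89/10) = 1.509e+09.
L_total = 10·log₁₀(1.509e+09) = 91.79 dB.

91.8 dB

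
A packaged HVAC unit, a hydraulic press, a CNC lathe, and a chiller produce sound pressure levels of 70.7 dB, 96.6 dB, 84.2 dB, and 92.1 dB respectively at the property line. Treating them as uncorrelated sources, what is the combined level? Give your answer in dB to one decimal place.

98.1 dB

Incoherent sources combine by intensity addition: L_total = 10·log₁₀(Σ 10^(L_i/10)).
Σ 10^(L/10) = 10^(70.7/10) + 10^(96.6/10) + 10^(84.2/10) + 10^(92.1/10) = 6.467e+09.
L_total = 10·log₁₀(6.467e+09) = 98.11 dB.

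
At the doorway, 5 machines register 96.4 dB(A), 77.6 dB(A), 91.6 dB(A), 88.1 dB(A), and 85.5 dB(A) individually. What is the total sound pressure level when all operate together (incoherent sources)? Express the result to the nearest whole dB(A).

Incoherent sources combine by intensity addition: L_total = 10·log₁₀(Σ 10^(L_i/10)).
Σ 10^(L/10) = 10^(96.4/10) + 10^(77.6/10) + 10^(91.6/10) + 10^(88.1/10) + 10^(85.5/10) = 6.869e+09.
L_total = 10·log₁₀(6.869e+09) = 98.37 dB(A).

98 dB(A)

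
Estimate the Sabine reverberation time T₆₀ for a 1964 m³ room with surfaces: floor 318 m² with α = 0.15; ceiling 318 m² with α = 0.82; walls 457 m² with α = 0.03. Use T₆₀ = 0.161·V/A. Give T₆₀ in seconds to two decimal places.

0.98 s

Total absorption A = 318·0.15 + 318·0.82 + 457·0.03 = 322.17 m² sabins.
T₆₀ = 0.161 × 1964 / 322.17 = 0.981 s.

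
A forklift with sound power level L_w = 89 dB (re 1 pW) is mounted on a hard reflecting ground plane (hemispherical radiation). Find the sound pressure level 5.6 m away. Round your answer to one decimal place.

66.1 dB

L_p = L_w − 10·log₁₀(2π·r²) with r = 5.6 m.
2π·r² = 197 m², 10·log₁₀ of that is 22.946 dB.
L_p = 89 − 22.946 = 66.05 dB.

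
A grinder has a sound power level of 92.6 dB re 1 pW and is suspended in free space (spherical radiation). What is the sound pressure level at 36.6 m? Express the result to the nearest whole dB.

50 dB

The power spreads over a sphere of area 4π·r², so L_p = L_w − 10·log₁₀(4π·r²).
4π·r² = 1.683e+04 m², 10·log₁₀ of that is 42.262 dB.
L_p = 92.6 − 42.262 = 50.34 dB.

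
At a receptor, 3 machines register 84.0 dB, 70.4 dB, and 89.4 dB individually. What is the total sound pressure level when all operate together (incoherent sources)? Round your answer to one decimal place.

For uncorrelated sources the intensities add, so convert each level to linear form, sum, and take 10·log₁₀ of the total.
Σ 10^(L/10) = 10^(84.0/10) + 10^(70.4/10) + 10^(89.4/10) = 1.133e+09.
L_total = 10·log₁₀(1.133e+09) = 90.54 dB.

90.5 dB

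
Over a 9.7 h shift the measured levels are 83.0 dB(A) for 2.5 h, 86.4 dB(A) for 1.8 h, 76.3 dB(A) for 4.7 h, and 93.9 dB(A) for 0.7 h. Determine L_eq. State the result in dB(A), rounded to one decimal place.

The energy average is taken in the linear domain: L_eq = 10·log₁₀[(Σ tᵢ·10^(Lᵢ/10))/T], T = 9.7 h.
Σ tᵢ·10^(Lᵢ/10) = 2.5·10^(83.0/10) + 1.8·10^(86.4/10) + 4.7·10^(76.3/10) + 0.7·10^(93.9/10) = 3.203e+09.
L_eq = 10·log₁₀(3.203e+09/9.7) = 85.19 dB(A).

85.2 dB(A)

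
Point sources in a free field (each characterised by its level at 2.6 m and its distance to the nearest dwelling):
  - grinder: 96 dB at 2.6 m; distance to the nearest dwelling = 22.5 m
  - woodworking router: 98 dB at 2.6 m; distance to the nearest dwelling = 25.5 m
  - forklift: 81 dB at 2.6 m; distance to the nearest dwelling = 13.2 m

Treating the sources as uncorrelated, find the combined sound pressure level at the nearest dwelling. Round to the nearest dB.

81 dB

First find each source's level at the receiver (point-source: −20·log₁₀(r/r_ref)), then combine on an intensity basis.
grinder: 96 − 20·log₁₀(22.5/2.6) = 96 − 18.74 = 77.26 dB.
woodworking router: 98 − 20·log₁₀(25.5/2.6) = 98 − 19.83 = 78.17 dB.
forklift: 81 − 20·log₁₀(13.2/2.6) = 81 − 14.11 = 66.89 dB.
Σ 10^(L/10) = 1.236e+08 → L_total = 10·log₁₀(1.236e+08) = 80.92 dB.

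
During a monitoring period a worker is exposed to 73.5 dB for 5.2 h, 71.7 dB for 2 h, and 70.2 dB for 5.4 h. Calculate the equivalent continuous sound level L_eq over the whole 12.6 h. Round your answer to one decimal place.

72.1 dB

The energy average is taken in the linear domain: L_eq = 10·log₁₀[(Σ tᵢ·10^(Lᵢ/10))/T], T = 12.6 h.
Σ tᵢ·10^(Lᵢ/10) = 5.2·10^(73.5/10) + 2·10^(71.7/10) + 5.4·10^(70.2/10) = 2.025e+08.
L_eq = 10·log₁₀(2.025e+08/12.6) = 72.06 dB.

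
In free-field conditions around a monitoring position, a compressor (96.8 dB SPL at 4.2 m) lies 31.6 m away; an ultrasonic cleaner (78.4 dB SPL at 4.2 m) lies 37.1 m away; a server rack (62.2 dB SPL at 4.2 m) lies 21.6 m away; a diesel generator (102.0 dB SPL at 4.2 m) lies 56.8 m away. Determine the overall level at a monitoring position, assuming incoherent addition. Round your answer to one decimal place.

82.4 dB SPL

Apply inverse-square spreading to bring every level to the receiver, then sum 10^(L/10).
compressor: 96.8 − 20·log₁₀(31.6/4.2) = 96.8 − 17.53 = 79.27 dB SPL.
ultrasonic cleaner: 78.4 − 20·log₁₀(37.1/4.2) = 78.4 − 18.92 = 59.48 dB SPL.
server rack: 62.2 − 20·log₁₀(21.6/4.2) = 62.2 − 14.22 = 47.98 dB SPL.
diesel generator: 102.0 − 20·log₁₀(56.8/4.2) = 102.0 − 22.62 = 79.38 dB SPL.
Σ 10^(L/10) = 1.722e+08 → L_total = 10·log₁₀(1.722e+08) = 82.36 dB SPL.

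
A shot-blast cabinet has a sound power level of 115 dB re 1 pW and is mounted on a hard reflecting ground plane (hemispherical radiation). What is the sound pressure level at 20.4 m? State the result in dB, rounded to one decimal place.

80.8 dB

L_p = L_w − 10·log₁₀(2π·r²) with r = 20.4 m.
2π·r² = 2615 m², 10·log₁₀ of that is 34.174 dB.
L_p = 115 − 34.174 = 80.83 dB.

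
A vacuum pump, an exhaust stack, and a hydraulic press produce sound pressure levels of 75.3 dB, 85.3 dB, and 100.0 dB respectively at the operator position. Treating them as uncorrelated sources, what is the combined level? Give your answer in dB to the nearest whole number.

100 dB

Incoherent sources combine by intensity addition: L_total = 10·log₁₀(Σ 10^(L_i/10)).
Σ 10^(L/10) = 10^(75.3/10) + 10^(85.3/10) + 10^(100.0/10) = 1.037e+10.
L_total = 10·log₁₀(1.037e+10) = 100.16 dB.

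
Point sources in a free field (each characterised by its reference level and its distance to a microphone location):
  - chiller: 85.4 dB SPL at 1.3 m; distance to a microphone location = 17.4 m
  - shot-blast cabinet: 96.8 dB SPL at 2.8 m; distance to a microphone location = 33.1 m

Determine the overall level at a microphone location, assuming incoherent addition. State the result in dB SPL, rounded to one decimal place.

75.6 dB SPL

Apply inverse-square spreading to bring every level to the receiver, then sum 10^(L/10).
chiller: 85.4 − 20·log₁₀(17.4/1.3) = 85.4 − 22.53 = 62.87 dB SPL.
shot-blast cabinet: 96.8 − 20·log₁₀(33.1/2.8) = 96.8 − 21.45 = 75.35 dB SPL.
Σ 10^(L/10) = 3.619e+07 → L_total = 10·log₁₀(3.619e+07) = 75.59 dB SPL.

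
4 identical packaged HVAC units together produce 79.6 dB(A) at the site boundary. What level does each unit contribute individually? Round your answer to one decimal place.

73.6 dB(A)

4 equal contributions raise the level by 10·log₁₀ 4 = 6.021 dB, so each unit alone gives 79.6 − 6.021.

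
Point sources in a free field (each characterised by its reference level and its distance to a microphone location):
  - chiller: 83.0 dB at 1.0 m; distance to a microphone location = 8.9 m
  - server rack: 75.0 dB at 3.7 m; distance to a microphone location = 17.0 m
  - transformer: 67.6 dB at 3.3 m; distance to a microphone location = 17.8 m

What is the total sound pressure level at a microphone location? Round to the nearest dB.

66 dB

Apply inverse-square spreading to bring every level to the receiver, then sum 10^(L/10).
chiller: 83.0 − 20·log₁₀(8.9/1.0) = 83.0 − 18.99 = 64.01 dB.
server rack: 75.0 − 20·log₁₀(17.0/3.7) = 75.0 − 13.24 = 61.76 dB.
transformer: 67.6 − 20·log₁₀(17.8/3.3) = 67.6 − 14.64 = 52.96 dB.
Σ 10^(L/10) = 4.215e+06 → L_total = 10·log₁₀(4.215e+06) = 66.25 dB.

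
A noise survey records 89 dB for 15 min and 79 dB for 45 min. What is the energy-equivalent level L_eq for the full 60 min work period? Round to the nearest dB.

Weight each interval's intensity by its duration and average over T = 60 min:
Σ tᵢ·10^(Lᵢ/10) = 15·10^(89/10) + 45·10^(79/10) = 1.549e+10.
L_eq = 10·log₁₀(1.549e+10/60) = 84.12 dB.

84 dB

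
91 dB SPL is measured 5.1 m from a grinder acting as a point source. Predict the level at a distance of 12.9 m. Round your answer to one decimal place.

Point-source attenuation: ΔL = 20·log₁₀(r₂/r₁) = 20·log₁₀(12.9/5.1) = 8.060 dB.
L₂ = 91 − 20·log₁₀(12.9/5.1) = 91 − 8.060 = 82.94 dB SPL.

82.9 dB SPL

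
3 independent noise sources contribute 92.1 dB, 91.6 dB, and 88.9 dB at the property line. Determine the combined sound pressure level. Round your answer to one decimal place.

95.8 dB

For uncorrelated sources the intensities add, so convert each level to linear form, sum, and take 10·log₁₀ of the total.
Σ 10^(L/10) = 10^(92.1/10) + 10^(91.6/10) + 10^(88.9/10) = 3.843e+09.
L_total = 10·log₁₀(3.843e+09) = 95.85 dB.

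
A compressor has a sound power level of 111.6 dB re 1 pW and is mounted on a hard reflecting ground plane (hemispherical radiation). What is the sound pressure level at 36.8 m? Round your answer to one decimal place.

72.3 dB

The power spreads over a hemisphere of area 2π·r², so L_p = L_w − 10·log₁₀(2π·r²).
2π·r² = 8509 m², 10·log₁₀ of that is 39.299 dB.
L_p = 111.6 − 39.299 = 72.30 dB.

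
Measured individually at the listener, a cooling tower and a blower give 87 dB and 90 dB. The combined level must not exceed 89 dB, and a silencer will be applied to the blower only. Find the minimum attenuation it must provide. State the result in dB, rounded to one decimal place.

5.3 dB

Everything except the blower sums to 10^(87/10) = 5.012e+08 in linear terms, 87.00 dB.
To meet 89 dB overall, the treated blower may contribute at most 10^(89/10) − 5.012e+08 = 2.931e+08, i.e. 84.67 dB.
So the blower must be reduced from 90 to 84.67 dB: IL = 5.33 dB.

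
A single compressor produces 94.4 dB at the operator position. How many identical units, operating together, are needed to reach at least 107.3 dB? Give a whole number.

20

The shortfall is 107.3 − 94.4 = 12.9 dB, and N units add 10·log₁₀ N, so need 10·log₁₀ N ≥ 12.9.
N ≥ 10^(12.9/10) = 19.498, so N = 20.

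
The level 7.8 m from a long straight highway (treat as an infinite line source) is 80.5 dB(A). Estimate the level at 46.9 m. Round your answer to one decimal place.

72.7 dB(A)

Line-source attenuation: ΔL = 10·log₁₀(r₂/r₁) = 10·log₁₀(46.9/7.8) = 7.791 dB.
L₂ = 80.5 − 10·log₁₀(46.9/7.8) = 80.5 − 7.791 = 72.71 dB(A).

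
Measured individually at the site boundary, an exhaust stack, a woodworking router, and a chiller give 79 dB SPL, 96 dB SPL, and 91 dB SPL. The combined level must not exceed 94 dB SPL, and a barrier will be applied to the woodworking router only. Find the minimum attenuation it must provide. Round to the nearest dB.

Fixed contribution from the other sources: Σ 10^(L/10) = 10^(79/10) + 10^(91/10) = 1.338e+09 (91.27 dB SPL).
To meet 94 dB SPL overall, the treated woodworking router may contribute at most 10^(94/10) − 1.338e+09 = 1.174e+09, i.e. 90.69 dB SPL.
So the woodworking router must be reduced from 96 to 90.69 dB SPL: IL = 5.31 dB.

5 dB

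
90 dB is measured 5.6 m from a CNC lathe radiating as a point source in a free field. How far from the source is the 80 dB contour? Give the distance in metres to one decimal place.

17.7 m

For a point source L₁ − L₂ = 20·log₁₀(r₂/r₁), so r₂ = r₁·10^((L₁−L₂)/20).
r₂ = 5.6·10^((90−80)/20) = 5.6·10^(10.0/20) = 17.71 m.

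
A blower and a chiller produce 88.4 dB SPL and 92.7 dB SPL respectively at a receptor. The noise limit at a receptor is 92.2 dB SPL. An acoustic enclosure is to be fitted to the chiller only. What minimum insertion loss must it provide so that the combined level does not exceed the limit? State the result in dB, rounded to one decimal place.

Fixed contribution from the other source: Σ 10^(L/10) = 10^(88.4/10) = 6.918e+08 (88.40 dB SPL).
The limit corresponds to 10^(92.2/10) = 1.660e+09; subtracting the fixed part leaves 9.678e+08 for the chiller, i.e. 89.86 dB SPL.
Required insertion loss = 92.7 − 89.86 = 2.84 dB.

2.8 dB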